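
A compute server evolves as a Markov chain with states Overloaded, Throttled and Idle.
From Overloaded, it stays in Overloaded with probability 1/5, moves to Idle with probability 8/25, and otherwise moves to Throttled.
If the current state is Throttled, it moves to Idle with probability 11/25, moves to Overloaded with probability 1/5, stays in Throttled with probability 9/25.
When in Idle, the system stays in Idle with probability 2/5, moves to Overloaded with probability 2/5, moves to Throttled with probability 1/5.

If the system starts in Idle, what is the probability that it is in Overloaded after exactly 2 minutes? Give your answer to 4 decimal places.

Sum over the intermediate state after 1 minute:
P = P(Idle→Overloaded)·P(Overloaded→Overloaded) + P(Idle→Throttled)·P(Throttled→Overloaded) + P(Idle→Idle)·P(Idle→Overloaded)
  = 0.4×0.2 + 0.2×0.2 + 0.4×0.4
  = 0.0800 + 0.0400 + 0.1600 = 0.2800

0.2800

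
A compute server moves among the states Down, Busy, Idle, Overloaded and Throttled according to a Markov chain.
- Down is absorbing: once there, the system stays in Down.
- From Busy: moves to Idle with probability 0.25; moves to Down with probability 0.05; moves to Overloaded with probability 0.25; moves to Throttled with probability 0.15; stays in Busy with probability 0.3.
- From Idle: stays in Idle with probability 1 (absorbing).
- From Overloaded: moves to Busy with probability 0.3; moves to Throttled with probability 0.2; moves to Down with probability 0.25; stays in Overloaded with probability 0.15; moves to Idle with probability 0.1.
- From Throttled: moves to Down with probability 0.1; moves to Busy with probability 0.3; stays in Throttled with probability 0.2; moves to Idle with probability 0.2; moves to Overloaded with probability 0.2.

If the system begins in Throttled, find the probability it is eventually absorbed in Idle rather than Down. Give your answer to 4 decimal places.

0.6270

Let h(s) be the probability of absorption at Idle starting from transient state s. Then h(Idle) = 1 and h(Down) = 0. By first-step analysis:
h(Busy) = 0.05·0 + 0.3·h(Busy) + 0.25·1 + 0.25·h(Overloaded) + 0.15·h(Throttled)
h(Overloaded) = 0.25·0 + 0.3·h(Busy) + 0.1·1 + 0.15·h(Overloaded) + 0.2·h(Throttled)
h(Throttled) = 0.1·0 + 0.3·h(Busy) + 0.2·1 + 0.2·h(Overloaded) + 0.2·h(Throttled)
Solving: h(Busy) = 0.6708, h(Overloaded) = 0.5019, h(Throttled) = 0.6270.
Starting from Throttled, the probability is 0.6270.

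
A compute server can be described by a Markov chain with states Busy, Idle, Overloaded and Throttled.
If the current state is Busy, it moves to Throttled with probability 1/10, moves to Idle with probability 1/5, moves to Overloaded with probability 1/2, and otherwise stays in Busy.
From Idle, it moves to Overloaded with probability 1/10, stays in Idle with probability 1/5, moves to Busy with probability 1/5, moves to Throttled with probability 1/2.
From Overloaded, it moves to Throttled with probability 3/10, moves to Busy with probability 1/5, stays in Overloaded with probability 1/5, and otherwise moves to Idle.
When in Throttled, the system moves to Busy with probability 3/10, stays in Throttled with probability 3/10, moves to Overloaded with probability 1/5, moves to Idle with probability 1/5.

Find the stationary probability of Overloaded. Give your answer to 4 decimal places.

0.2465

Let the stationary distribution be π with π = πP and π_1 + π_2 + π_3 + π_4 = 1.
π_1 = 0.2·π_1 + 0.2·π_2 + 0.2·π_3 + 0.3·π_4
π_2 = 0.2·π_1 + 0.2·π_2 + 0.3·π_3 + 0.2·π_4
π_3 = 0.5·π_1 + 0.1·π_2 + 0.2·π_3 + 0.2·π_4
Solving with the normalization constraint gives π = (0.2299, 0.2247, 0.2465, 0.2990).
So the stationary probability of Overloaded is 0.2465.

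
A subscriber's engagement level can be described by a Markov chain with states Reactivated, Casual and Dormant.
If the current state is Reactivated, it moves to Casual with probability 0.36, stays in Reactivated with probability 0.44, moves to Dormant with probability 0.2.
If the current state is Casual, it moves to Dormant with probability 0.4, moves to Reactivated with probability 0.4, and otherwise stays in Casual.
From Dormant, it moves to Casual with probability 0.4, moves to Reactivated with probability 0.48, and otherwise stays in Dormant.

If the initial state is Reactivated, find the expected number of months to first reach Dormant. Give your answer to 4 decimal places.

3.8158

Let t(s) be the expected number of months to first reach Dormant from state s, with t(Dormant) = 0. Conditioning on the first month:
t(Reactivated) = 1 + 0.44·t(Reactivated) + 0.36·t(Casual)
t(Casual) = 1 + 0.4·t(Reactivated) + 0.2·t(Casual)
Solving: t(Reactivated) = 3.8158, t(Casual) = 3.1579.
Expected months from Reactivated to Dormant: 3.8158.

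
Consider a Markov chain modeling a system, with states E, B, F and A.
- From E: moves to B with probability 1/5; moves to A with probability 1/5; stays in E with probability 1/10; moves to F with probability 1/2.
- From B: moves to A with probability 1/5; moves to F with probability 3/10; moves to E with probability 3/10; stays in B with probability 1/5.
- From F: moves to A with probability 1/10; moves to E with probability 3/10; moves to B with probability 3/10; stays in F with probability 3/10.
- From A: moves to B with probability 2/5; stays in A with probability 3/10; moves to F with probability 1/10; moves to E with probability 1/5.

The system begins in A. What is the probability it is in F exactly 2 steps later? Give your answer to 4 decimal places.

Propagate the distribution vector 2 steps from A.
After 0 steps: (0.0000, 0.0000, 0.0000, 1.0000)
After 1 step: (0.2000, 0.4000, 0.1000, 0.3000)
After 2 steps: (0.2300, 0.2700, 0.2800, 0.2200)
P(in F after 2 steps) = 0.2800

0.2800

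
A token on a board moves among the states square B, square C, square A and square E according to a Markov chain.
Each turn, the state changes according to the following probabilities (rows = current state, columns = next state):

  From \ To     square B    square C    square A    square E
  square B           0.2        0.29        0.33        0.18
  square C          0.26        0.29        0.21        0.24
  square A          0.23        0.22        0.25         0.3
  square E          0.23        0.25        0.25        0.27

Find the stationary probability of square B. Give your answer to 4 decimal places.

0.2309

Let the stationary distribution be π with π = πP and π_1 + π_2 + π_3 + π_4 = 1.
π_1 = 0.2·π_1 + 0.26·π_2 + 0.23·π_3 + 0.23·π_4
π_2 = 0.29·π_1 + 0.29·π_2 + 0.22·π_3 + 0.25·π_4
π_3 = 0.33·π_1 + 0.21·π_2 + 0.25·π_3 + 0.25·π_4
Solving with the normalization constraint gives π = (0.2309, 0.2620, 0.2580, 0.2491).
So the stationary probability of square B is 0.2309.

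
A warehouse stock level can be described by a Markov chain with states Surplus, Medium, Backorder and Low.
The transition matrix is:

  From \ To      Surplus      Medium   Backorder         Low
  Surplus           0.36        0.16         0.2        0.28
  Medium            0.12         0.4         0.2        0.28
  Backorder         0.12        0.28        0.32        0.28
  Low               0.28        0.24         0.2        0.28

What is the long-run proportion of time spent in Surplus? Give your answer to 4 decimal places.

0.2168

Let the stationary distribution be π with π = πP and π_1 + π_2 + π_3 + π_4 = 1.
π_1 = 0.36·π_1 + 0.12·π_2 + 0.12·π_3 + 0.28·π_4
π_2 = 0.16·π_1 + 0.4·π_2 + 0.28·π_3 + 0.24·π_4
π_3 = 0.2·π_1 + 0.2·π_2 + 0.32·π_3 + 0.2·π_4
Solving with the normalization constraint gives π = (0.2168, 0.2759, 0.2273, 0.2800).
So the stationary probability of Surplus is 0.2168.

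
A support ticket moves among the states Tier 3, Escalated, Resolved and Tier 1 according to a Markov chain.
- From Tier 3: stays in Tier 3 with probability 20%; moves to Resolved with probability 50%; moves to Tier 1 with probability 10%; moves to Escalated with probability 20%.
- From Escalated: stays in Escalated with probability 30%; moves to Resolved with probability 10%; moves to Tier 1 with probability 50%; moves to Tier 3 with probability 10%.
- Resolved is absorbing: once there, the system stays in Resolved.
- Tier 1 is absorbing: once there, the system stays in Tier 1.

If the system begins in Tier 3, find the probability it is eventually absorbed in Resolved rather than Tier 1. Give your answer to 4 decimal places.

0.6852

Let h(s) be the probability of absorption at Resolved starting from transient state s. Then h(Resolved) = 1 and h(Tier 1) = 0. By first-step analysis:
h(Tier 3) = 0.2·h(Tier 3) + 0.2·h(Escalated) + 0.5·1 + 0.1·0
h(Escalated) = 0.1·h(Tier 3) + 0.3·h(Escalated) + 0.1·1 + 0.5·0
Solving: h(Tier 3) = 0.6852, h(Escalated) = 0.2407.
Starting from Tier 3, the probability is 0.6852.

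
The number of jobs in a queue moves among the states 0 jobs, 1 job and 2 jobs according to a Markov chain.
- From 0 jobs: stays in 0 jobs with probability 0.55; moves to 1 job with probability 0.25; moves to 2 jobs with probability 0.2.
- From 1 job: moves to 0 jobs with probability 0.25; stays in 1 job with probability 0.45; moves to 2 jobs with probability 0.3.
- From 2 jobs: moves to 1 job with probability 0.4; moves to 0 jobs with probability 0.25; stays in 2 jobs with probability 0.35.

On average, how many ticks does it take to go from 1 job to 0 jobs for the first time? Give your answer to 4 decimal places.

Let t(s) be the expected number of ticks to first reach 0 jobs from state s, with t(0 jobs) = 0. Conditioning on the first tick:
t(1 job) = 1 + 0.45·t(1 job) + 0.3·t(2 jobs)
t(2 jobs) = 1 + 0.4·t(1 job) + 0.35·t(2 jobs)
Solving: t(1 job) = 4.0000, t(2 jobs) = 4.0000.
Expected ticks from 1 job to 0 jobs: 4.0000.

4.0000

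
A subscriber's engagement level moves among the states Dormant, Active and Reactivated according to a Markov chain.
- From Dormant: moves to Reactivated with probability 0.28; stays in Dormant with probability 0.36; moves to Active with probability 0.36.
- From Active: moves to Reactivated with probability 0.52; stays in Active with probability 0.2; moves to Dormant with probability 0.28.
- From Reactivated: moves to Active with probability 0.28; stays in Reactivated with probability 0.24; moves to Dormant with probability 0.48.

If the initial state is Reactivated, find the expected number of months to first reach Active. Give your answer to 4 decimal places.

Let t(s) be the expected number of months to first reach Active from state s, with t(Active) = 0. Conditioning on the first month:
t(Dormant) = 1 + 0.36·t(Dormant) + 0.28·t(Reactivated)
t(Reactivated) = 1 + 0.48·t(Dormant) + 0.24·t(Reactivated)
Solving: t(Dormant) = 2.9545, t(Reactivated) = 3.1818.
Expected months from Reactivated to Active: 3.1818.

3.1818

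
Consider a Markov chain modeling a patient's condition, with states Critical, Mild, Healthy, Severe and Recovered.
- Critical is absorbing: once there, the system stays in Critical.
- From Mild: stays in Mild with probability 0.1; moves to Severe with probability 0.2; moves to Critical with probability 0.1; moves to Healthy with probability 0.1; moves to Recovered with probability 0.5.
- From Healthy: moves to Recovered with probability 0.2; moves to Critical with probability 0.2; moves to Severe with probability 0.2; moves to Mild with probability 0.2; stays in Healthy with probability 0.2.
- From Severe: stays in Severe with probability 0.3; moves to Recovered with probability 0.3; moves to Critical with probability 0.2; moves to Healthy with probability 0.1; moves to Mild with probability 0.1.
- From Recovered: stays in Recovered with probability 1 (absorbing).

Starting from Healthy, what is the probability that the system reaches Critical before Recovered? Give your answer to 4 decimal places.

Let h(s) be the probability of absorption at Critical starting from transient state s. Then h(Critical) = 1 and h(Recovered) = 0. By first-step analysis:
h(Mild) = 0.1·1 + 0.1·h(Mild) + 0.1·h(Healthy) + 0.2·h(Severe) + 0.5·0
h(Healthy) = 0.2·1 + 0.2·h(Mild) + 0.2·h(Healthy) + 0.2·h(Severe) + 0.2·0
h(Severe) = 0.2·1 + 0.1·h(Mild) + 0.1·h(Healthy) + 0.3·h(Severe) + 0.3·0
Solving: h(Mild) = 0.2400, h(Healthy) = 0.4044, h(Severe) = 0.3778.
Starting from Healthy, the probability is 0.4044.

0.4044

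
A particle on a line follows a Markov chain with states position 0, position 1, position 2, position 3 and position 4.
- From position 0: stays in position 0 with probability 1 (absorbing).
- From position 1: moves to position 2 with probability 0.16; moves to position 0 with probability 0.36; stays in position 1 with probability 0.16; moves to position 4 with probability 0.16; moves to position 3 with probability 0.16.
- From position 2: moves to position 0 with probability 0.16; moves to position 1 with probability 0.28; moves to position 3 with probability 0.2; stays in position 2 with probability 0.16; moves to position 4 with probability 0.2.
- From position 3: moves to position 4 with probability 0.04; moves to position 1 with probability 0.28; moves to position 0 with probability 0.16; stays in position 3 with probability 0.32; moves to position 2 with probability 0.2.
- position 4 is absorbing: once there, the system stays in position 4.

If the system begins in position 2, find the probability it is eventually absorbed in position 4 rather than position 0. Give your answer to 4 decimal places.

0.4254

Let h(s) be the probability of absorption at position 4 starting from transient state s. Then h(position 4) = 1 and h(position 0) = 0. By first-step analysis:
h(position 1) = 0.36·0 + 0.16·h(position 1) + 0.16·h(position 2) + 0.16·h(position 3) + 0.16·1
h(position 2) = 0.16·0 + 0.28·h(position 1) + 0.16·h(position 2) + 0.2·h(position 3) + 0.2·1
h(position 3) = 0.16·0 + 0.28·h(position 1) + 0.2·h(position 2) + 0.32·h(position 3) + 0.04·1
Solving: h(position 1) = 0.3326, h(position 2) = 0.4254, h(position 3) = 0.3209.
Starting from position 2, the probability is 0.4254.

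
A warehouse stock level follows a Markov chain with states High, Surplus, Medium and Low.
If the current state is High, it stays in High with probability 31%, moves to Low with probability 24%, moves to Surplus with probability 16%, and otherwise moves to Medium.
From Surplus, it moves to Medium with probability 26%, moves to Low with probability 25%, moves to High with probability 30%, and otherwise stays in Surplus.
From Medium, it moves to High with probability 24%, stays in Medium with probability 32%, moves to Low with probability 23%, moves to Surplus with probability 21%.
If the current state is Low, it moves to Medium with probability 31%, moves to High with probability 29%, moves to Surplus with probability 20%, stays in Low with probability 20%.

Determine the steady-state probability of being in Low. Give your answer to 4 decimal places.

Let the stationary distribution be π with π = πP and π_1 + π_2 + π_3 + π_4 = 1.
π_1 = 0.31·π_1 + 0.3·π_2 + 0.24·π_3 + 0.29·π_4
π_2 = 0.16·π_1 + 0.19·π_2 + 0.21·π_3 + 0.2·π_4
π_3 = 0.29·π_1 + 0.26·π_2 + 0.32·π_3 + 0.31·π_4
Solving with the normalization constraint gives π = (0.2827, 0.1898, 0.2978, 0.2297).
So the stationary probability of Low is 0.2297.

0.2297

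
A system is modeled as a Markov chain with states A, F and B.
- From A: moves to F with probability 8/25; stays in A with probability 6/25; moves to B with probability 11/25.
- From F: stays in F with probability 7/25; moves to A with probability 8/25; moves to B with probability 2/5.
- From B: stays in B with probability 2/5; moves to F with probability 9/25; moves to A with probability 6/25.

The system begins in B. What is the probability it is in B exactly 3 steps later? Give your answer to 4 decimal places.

Propagate the distribution vector 3 steps from B.
After 0 steps: (0.0000, 0.0000, 1.0000)
After 1 step: (0.2400, 0.3600, 0.4000)
After 2 steps: (0.2688, 0.3216, 0.4096)
After 3 steps: (0.2657, 0.3235, 0.4108)
P(in B after 3 steps) = 0.4108

0.4108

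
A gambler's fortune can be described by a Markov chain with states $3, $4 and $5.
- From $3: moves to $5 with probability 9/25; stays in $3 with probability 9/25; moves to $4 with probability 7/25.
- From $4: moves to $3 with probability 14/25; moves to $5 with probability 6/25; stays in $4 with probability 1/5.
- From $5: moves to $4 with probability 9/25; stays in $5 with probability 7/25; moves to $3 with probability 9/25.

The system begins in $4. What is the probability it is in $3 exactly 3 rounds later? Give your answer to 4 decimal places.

0.4166

Propagate the distribution vector 3 rounds from $4.
After 0 rounds: (0.0000, 1.0000, 0.0000)
After 1 round: (0.5600, 0.2000, 0.2400)
After 2 rounds: (0.4000, 0.2832, 0.3168)
After 3 rounds: (0.4166, 0.2827, 0.3007)
P(in $3 after 3 rounds) = 0.4166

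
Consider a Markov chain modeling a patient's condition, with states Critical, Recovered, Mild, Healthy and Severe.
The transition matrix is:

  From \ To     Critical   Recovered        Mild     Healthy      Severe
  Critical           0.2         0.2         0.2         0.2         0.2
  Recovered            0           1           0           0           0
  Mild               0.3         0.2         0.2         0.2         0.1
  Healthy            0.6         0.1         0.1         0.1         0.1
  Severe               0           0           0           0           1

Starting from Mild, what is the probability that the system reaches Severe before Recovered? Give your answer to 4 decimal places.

0.4211

Let h(s) be the probability of absorption at Severe starting from transient state s. Then h(Severe) = 1 and h(Recovered) = 0. By first-step analysis:
h(Critical) = 0.2·h(Critical) + 0.2·0 + 0.2·h(Mild) + 0.2·h(Healthy) + 0.2·1
h(Mild) = 0.3·h(Critical) + 0.2·0 + 0.2·h(Mild) + 0.2·h(Healthy) + 0.1·1
h(Healthy) = 0.6·h(Critical) + 0.1·0 + 0.1·h(Mild) + 0.1·h(Healthy) + 0.1·1
Solving: h(Critical) = 0.4737, h(Mild) = 0.4211, h(Healthy) = 0.4737.
Starting from Mild, the probability is 0.4211.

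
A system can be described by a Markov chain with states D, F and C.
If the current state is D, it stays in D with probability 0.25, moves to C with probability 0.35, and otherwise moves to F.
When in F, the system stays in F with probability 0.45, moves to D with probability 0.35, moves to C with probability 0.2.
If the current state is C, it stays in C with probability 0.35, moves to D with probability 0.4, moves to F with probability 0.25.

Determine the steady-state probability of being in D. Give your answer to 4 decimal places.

0.3315

Let the stationary distribution be π with π = πP and π_1 + π_2 + π_3 = 1.
π_1 = 0.25·π_1 + 0.35·π_2 + 0.4·π_3
π_2 = 0.4·π_1 + 0.45·π_2 + 0.25·π_3
Solving with the normalization constraint gives π = (0.3315, 0.3747, 0.2938).
So the stationary probability of D is 0.3315.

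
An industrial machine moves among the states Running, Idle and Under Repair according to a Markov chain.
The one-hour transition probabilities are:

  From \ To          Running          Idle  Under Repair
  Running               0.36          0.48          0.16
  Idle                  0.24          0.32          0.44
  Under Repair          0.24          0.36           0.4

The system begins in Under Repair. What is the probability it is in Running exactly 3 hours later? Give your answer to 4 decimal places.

0.2723

Propagate the distribution vector 3 hours from Under Repair.
After 0 hours: (0.0000, 0.0000, 1.0000)
After 1 hour: (0.2400, 0.3600, 0.4000)
After 2 hours: (0.2688, 0.3744, 0.3568)
After 3 hours: (0.2723, 0.3773, 0.3505)
P(in Running after 3 hours) = 0.2723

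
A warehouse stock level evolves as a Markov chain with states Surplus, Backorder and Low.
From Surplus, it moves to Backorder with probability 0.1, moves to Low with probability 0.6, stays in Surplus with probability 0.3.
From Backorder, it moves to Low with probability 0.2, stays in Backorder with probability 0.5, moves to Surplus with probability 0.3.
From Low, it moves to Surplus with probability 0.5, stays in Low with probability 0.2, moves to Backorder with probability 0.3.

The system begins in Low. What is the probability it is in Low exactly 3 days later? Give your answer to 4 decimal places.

0.3360

Propagate the distribution vector 3 days from Low.
After 0 days: (0.0000, 0.0000, 1.0000)
After 1 day: (0.5000, 0.3000, 0.2000)
After 2 days: (0.3400, 0.2600, 0.4000)
After 3 days: (0.3800, 0.2840, 0.3360)
P(in Low after 3 days) = 0.3360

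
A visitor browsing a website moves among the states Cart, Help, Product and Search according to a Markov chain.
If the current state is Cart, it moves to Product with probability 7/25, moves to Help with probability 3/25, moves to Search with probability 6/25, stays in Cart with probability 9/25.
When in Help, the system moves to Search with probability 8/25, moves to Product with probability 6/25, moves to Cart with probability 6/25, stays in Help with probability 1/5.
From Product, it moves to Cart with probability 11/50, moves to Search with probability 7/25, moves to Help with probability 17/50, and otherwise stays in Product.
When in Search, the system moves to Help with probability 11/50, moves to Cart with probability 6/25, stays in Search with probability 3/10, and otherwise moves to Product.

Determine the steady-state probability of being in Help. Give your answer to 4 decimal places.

0.2168

Let the stationary distribution be π with π = πP and π_1 + π_2 + π_3 + π_4 = 1.
π_1 = 0.36·π_1 + 0.24·π_2 + 0.22·π_3 + 0.24·π_4
π_2 = 0.12·π_1 + 0.2·π_2 + 0.34·π_3 + 0.22·π_4
π_3 = 0.28·π_1 + 0.24·π_2 + 0.16·π_3 + 0.24·π_4
Solving with the normalization constraint gives π = (0.2675, 0.2168, 0.2321, 0.2836).
So the stationary probability of Help is 0.2168.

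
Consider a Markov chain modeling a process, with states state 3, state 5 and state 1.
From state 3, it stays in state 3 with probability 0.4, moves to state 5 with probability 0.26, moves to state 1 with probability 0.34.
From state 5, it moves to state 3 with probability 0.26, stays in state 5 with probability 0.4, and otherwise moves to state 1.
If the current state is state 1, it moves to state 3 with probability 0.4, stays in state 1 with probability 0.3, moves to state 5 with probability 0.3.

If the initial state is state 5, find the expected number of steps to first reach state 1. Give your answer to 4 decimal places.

Let t(s) be the expected number of steps to first reach state 1 from state s, with t(state 1) = 0. Conditioning on the first step:
t(state 3) = 1 + 0.4·t(state 3) + 0.26·t(state 5)
t(state 5) = 1 + 0.26·t(state 3) + 0.4·t(state 5)
Solving: t(state 3) = 2.9412, t(state 5) = 2.9412.
Expected steps from state 5 to state 1: 2.9412.

2.9412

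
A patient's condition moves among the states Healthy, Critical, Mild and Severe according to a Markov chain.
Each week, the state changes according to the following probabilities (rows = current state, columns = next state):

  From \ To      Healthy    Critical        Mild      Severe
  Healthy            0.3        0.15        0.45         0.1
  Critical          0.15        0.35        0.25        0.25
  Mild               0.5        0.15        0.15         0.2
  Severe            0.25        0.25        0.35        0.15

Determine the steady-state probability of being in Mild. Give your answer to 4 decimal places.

Let the stationary distribution be π with π = πP and π_1 + π_2 + π_3 + π_4 = 1.
π_1 = 0.3·π_1 + 0.15·π_2 + 0.5·π_3 + 0.25·π_4
π_2 = 0.15·π_1 + 0.35·π_2 + 0.15·π_3 + 0.25·π_4
π_3 = 0.45·π_1 + 0.25·π_2 + 0.15·π_3 + 0.35·π_4
Solving with the normalization constraint gives π = (0.3204, 0.2087, 0.3010, 0.1699).
So the stationary probability of Mild is 0.3010.

0.3010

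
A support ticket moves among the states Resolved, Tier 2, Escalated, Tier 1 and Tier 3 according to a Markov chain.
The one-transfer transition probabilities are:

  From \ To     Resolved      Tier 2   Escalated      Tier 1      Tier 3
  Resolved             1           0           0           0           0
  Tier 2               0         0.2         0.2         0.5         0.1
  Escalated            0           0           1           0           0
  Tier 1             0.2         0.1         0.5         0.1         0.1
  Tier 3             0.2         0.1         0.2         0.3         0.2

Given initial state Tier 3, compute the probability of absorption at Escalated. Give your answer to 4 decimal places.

Let h(s) be the probability of absorption at Escalated starting from transient state s. Then h(Escalated) = 1 and h(Resolved) = 0. By first-step analysis:
h(Tier 2) = 0.2·h(Tier 2) + 0.2·1 + 0.5·h(Tier 1) + 0.1·h(Tier 3)
h(Tier 1) = 0.2·0 + 0.1·h(Tier 2) + 0.5·1 + 0.1·h(Tier 1) + 0.1·h(Tier 3)
h(Tier 3) = 0.2·0 + 0.1·h(Tier 2) + 0.2·1 + 0.3·h(Tier 1) + 0.2·h(Tier 3)
Solving: h(Tier 2) = 0.7697, h(Tier 1) = 0.7091, h(Tier 3) = 0.6121.
Starting from Tier 3, the probability is 0.6121.

0.6121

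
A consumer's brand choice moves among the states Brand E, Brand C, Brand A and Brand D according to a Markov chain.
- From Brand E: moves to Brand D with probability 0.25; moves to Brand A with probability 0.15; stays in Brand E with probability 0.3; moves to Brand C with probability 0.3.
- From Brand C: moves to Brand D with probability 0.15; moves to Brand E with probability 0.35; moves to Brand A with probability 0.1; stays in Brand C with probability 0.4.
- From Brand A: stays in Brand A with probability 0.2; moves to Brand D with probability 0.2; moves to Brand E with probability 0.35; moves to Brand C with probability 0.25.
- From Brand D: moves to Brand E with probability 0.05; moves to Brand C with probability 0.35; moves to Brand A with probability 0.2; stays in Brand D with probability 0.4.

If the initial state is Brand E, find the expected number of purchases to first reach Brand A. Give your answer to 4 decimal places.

Let t(s) be the expected number of purchases to first reach Brand A from state s, with t(Brand A) = 0. Conditioning on the first purchase:
t(Brand E) = 1 + 0.3·t(Brand E) + 0.3·t(Brand C) + 0.25·t(Brand D)
t(Brand C) = 1 + 0.35·t(Brand E) + 0.4·t(Brand C) + 0.15·t(Brand D)
t(Brand D) = 1 + 0.05·t(Brand E) + 0.35·t(Brand C) + 0.4·t(Brand D)
Solving: t(Brand E) = 6.8827, t(Brand C) = 7.3073, t(Brand D) = 6.5028.
Expected purchases from Brand E to Brand A: 6.8827.

6.8827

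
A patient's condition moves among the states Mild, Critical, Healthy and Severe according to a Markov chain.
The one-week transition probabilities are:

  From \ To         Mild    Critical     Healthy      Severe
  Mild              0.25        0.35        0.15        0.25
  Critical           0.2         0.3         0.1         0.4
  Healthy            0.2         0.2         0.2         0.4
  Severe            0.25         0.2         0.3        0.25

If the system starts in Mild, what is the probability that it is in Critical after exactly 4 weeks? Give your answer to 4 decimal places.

0.2602

Propagate the distribution vector 4 weeks from Mild.
After 0 weeks: (1.0000, 0.0000, 0.0000, 0.0000)
After 1 week: (0.2500, 0.3500, 0.1500, 0.2500)
After 2 weeks: (0.2250, 0.2725, 0.1775, 0.3250)
After 3 weeks: (0.2275, 0.2610, 0.1940, 0.3175)
After 4 weeks: (0.2273, 0.2602, 0.1943, 0.3183)
P(in Critical after 4 weeks) = 0.2602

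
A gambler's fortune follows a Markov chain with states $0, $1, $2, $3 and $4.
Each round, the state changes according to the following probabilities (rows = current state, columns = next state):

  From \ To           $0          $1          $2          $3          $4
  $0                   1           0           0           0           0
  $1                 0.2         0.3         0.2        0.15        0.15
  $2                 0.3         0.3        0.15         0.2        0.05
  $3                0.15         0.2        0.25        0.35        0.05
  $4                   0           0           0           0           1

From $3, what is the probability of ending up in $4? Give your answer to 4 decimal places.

Let h(s) be the probability of absorption at $4 starting from transient state s. Then h($4) = 1 and h($0) = 0. By first-step analysis:
h($1) = 0.2·0 + 0.3·h($1) + 0.2·h($2) + 0.15·h($3) + 0.15·1
h($2) = 0.3·0 + 0.3·h($1) + 0.15·h($2) + 0.2·h($3) + 0.05·1
h($3) = 0.15·0 + 0.2·h($1) + 0.25·h($2) + 0.35·h($3) + 0.05·1
Solving: h($1) = 0.3438, h($2) = 0.2453, h($3) = 0.2771.
Starting from $3, the probability is 0.2771.

0.2771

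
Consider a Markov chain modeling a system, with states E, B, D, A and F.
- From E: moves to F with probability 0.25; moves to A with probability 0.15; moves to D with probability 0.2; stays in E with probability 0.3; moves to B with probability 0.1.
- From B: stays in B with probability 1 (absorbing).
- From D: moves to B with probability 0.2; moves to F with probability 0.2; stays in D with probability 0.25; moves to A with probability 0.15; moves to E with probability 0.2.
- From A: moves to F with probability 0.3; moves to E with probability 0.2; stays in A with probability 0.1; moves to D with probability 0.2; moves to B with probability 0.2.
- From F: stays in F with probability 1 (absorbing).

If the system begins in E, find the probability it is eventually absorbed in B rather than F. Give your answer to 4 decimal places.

0.3543

Let h(s) be the probability of absorption at B starting from transient state s. Then h(B) = 1 and h(F) = 0. By first-step analysis:
h(E) = 0.3·h(E) + 0.1·1 + 0.2·h(D) + 0.15·h(A) + 0.25·0
h(D) = 0.2·h(E) + 0.2·1 + 0.25·h(D) + 0.15·h(A) + 0.2·0
h(A) = 0.2·h(E) + 0.2·1 + 0.2·h(D) + 0.1·h(A) + 0.3·0
Solving: h(E) = 0.3543, h(D) = 0.4409, h(A) = 0.3990.
Starting from E, the probability is 0.3543.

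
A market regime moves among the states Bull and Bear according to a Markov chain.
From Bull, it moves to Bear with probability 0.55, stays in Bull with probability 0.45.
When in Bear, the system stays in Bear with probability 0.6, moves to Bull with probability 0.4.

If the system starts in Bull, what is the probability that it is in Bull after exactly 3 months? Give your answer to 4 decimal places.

0.4211

Propagate the distribution vector 3 months from Bull.
After 0 months: (1.0000, 0.0000)
After 1 month: (0.4500, 0.5500)
After 2 months: (0.4225, 0.5775)
After 3 months: (0.4211, 0.5789)
P(in Bull after 3 months) = 0.4211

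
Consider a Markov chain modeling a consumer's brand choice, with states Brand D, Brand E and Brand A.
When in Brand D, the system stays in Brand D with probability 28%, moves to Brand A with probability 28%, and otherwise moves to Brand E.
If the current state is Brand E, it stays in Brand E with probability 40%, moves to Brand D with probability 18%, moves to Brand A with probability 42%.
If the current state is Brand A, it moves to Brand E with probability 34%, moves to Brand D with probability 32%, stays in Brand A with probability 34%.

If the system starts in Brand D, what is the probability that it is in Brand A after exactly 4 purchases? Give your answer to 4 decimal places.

Propagate the distribution vector 4 purchases from Brand D.
After 0 purchases: (1.0000, 0.0000, 0.0000)
After 1 purchase: (0.2800, 0.4400, 0.2800)
After 2 purchases: (0.2472, 0.3944, 0.3584)
After 3 purchases: (0.2549, 0.3884, 0.3567)
After 4 purchases: (0.2554, 0.3888, 0.3558)
P(in Brand A after 4 purchases) = 0.3558

0.3558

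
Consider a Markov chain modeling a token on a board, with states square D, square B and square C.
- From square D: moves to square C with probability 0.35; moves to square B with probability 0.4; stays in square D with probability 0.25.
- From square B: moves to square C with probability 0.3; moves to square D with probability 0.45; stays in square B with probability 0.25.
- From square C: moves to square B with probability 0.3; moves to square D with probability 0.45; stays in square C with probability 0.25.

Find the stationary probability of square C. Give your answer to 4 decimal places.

Let the stationary distribution be π with π = πP and π_1 + π_2 + π_3 = 1.
π_1 = 0.25·π_1 + 0.45·π_2 + 0.45·π_3
π_2 = 0.4·π_1 + 0.25·π_2 + 0.3·π_3
Solving with the normalization constraint gives π = (0.3750, 0.3214, 0.3036).
So the stationary probability of square C is 0.3036.

0.3036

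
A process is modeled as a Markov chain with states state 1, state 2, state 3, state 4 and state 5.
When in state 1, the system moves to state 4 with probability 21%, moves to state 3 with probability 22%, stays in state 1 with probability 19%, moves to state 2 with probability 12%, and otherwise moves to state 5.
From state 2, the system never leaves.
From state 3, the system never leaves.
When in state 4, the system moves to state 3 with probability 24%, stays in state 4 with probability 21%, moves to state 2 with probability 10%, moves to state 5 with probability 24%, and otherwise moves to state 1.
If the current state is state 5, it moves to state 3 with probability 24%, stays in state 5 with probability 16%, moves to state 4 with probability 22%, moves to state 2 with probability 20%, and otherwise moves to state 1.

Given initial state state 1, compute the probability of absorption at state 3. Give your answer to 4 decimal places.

Let h(s) be the probability of absorption at state 3 starting from transient state s. Then h(state 3) = 1 and h(state 2) = 0. By first-step analysis:
h(state 1) = 0.19·h(state 1) + 0.12·0 + 0.22·1 + 0.21·h(state 4) + 0.26·h(state 5)
h(state 4) = 0.21·h(state 1) + 0.1·0 + 0.24·1 + 0.21·h(state 4) + 0.24·h(state 5)
h(state 5) = 0.18·h(state 1) + 0.2·0 + 0.24·1 + 0.22·h(state 4) + 0.16·h(state 5)
Solving: h(state 1) = 0.6301, h(state 4) = 0.6509, h(state 5) = 0.5912.
Starting from state 1, the probability is 0.6301.

0.6301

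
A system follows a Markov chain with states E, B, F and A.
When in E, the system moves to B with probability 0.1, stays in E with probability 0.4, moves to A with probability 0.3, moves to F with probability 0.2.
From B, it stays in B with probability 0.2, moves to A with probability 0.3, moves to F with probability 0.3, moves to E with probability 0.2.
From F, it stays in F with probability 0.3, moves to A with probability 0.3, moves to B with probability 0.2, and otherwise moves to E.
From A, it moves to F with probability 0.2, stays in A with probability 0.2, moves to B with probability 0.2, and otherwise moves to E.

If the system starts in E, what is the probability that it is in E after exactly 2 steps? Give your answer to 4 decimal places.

Propagate the distribution vector 2 steps from E.
After 0 steps: (1.0000, 0.0000, 0.0000, 0.0000)
After 1 step: (0.4000, 0.1000, 0.2000, 0.3000)
After 2 steps: (0.3400, 0.1600, 0.2300, 0.2700)
P(in E after 2 steps) = 0.3400

0.3400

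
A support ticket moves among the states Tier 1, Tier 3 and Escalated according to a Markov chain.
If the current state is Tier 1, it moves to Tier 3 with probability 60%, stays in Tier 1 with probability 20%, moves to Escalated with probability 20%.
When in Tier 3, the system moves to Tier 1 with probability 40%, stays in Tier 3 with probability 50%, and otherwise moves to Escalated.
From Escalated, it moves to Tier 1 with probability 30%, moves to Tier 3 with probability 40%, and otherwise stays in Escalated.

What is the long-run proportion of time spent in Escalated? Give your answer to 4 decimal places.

Let the stationary distribution be π with π = πP and π_1 + π_2 + π_3 = 1.
π_1 = 0.2·π_1 + 0.4·π_2 + 0.3·π_3
π_2 = 0.6·π_1 + 0.5·π_2 + 0.4·π_3
Solving with the normalization constraint gives π = (0.3196, 0.5155, 0.1649).
So the stationary probability of Escalated is 0.1649.

0.1649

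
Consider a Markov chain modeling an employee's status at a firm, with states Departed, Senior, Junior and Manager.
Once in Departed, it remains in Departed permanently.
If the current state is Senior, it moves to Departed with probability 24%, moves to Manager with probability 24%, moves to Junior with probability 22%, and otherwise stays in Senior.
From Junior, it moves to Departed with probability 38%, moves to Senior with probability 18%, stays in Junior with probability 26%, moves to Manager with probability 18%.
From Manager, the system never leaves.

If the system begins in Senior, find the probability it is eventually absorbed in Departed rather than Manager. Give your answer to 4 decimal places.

Let h(s) be the probability of absorption at Departed starting from transient state s. Then h(Departed) = 1 and h(Manager) = 0. By first-step analysis:
h(Senior) = 0.24·1 + 0.3·h(Senior) + 0.22·h(Junior) + 0.24·0
h(Junior) = 0.38·1 + 0.18·h(Senior) + 0.26·h(Junior) + 0.18·0
Solving: h(Senior) = 0.5460, h(Junior) = 0.6463.
Starting from Senior, the probability is 0.5460.

0.5460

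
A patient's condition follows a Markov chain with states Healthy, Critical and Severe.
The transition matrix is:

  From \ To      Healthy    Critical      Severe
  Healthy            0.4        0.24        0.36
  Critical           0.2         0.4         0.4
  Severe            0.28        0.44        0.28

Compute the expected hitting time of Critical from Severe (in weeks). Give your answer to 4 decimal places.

Let t(s) be the expected number of weeks to first reach Critical from state s, with t(Critical) = 0. Conditioning on the first week:
t(Healthy) = 1 + 0.4·t(Healthy) + 0.36·t(Severe)
t(Severe) = 1 + 0.28·t(Healthy) + 0.28·t(Severe)
Solving: t(Healthy) = 3.2609, t(Severe) = 2.6570.
Expected weeks from Severe to Critical: 2.6570.

2.6570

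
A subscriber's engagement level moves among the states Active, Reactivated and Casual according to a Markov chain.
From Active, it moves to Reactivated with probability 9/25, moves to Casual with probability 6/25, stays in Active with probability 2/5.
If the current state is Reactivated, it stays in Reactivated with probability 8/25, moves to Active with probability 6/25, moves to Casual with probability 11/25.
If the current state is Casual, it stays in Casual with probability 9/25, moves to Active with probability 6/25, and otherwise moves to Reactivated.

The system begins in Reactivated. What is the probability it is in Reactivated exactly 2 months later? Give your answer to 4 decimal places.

Sum over the intermediate state after 1 month:
P = P(Reactivated→Active)·P(Active→Reactivated) + P(Reactivated→Reactivated)·P(Reactivated→Reactivated) + P(Reactivated→Casual)·P(Casual→Reactivated)
  = 0.24×0.36 + 0.32×0.32 + 0.44×0.4
  = 0.0864 + 0.1024 + 0.1760 = 0.3648

0.3648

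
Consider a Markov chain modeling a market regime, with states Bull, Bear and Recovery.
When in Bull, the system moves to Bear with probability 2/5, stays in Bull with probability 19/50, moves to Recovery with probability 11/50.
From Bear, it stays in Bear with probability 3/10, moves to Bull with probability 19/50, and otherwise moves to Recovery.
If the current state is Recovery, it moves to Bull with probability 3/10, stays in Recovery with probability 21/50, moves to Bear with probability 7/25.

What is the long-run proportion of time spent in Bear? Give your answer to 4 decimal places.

Let the stationary distribution be π with π = πP and π_1 + π_2 + π_3 = 1.
π_1 = 0.38·π_1 + 0.38·π_2 + 0.3·π_3
π_2 = 0.4·π_1 + 0.3·π_2 + 0.28·π_3
Solving with the normalization constraint gives π = (0.3547, 0.3291, 0.3161).
So the stationary probability of Bear is 0.3291.

0.3291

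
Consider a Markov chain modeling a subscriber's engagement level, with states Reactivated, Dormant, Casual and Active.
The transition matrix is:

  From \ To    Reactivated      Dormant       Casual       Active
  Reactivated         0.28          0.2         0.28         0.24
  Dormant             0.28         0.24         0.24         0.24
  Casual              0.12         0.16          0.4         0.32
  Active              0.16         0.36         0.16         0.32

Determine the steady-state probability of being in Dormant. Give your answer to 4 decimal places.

0.2445

Let the stationary distribution be π with π = πP and π_1 + π_2 + π_3 + π_4 = 1.
π_1 = 0.28·π_1 + 0.28·π_2 + 0.12·π_3 + 0.16·π_4
π_2 = 0.2·π_1 + 0.24·π_2 + 0.16·π_3 + 0.36·π_4
π_3 = 0.28·π_1 + 0.24·π_2 + 0.4·π_3 + 0.16·π_4
Solving with the normalization constraint gives π = (0.2030, 0.2445, 0.2683, 0.2842).
So the stationary probability of Dormant is 0.2445.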